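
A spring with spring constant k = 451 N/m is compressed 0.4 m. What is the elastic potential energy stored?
PE = ½kx² = ½(451)(0.4)² = 36.08 J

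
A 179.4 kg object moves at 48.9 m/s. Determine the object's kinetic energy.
KE = ½mv² = ½(179.4)(48.9)² = 214500 J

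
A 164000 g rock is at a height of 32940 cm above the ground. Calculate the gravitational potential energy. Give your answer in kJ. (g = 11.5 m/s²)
Convert to SI: m = 164.0 kg, h = 329.4 m
PE = mgh = (164.0)(11.5)(329.4) = 621248 J = 621.2 kJ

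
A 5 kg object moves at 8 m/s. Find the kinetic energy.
KE = ½mv² = ½(5)(8)² = 160.0 J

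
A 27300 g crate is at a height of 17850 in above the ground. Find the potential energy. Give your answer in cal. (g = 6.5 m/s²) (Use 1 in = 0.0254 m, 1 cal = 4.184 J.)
Convert to SI: m = 27.3 kg, h = 453.39 m
PE = mgh = (27.3)(6.5)(453.39) = 80454.1 J = 19230 cal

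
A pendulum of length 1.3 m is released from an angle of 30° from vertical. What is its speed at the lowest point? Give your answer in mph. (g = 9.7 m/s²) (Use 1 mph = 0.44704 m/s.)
h = L(1 − cosθ) = 1.3(1 − cos30°) = 0.174167 m
v = √(2gh) = √(2·9.7·0.174167) = 1.83816 m/s = 4.112 mph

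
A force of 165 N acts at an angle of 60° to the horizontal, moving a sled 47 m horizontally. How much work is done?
W = F·d·cosθ = (165)(47)cos(60°) = 3878 J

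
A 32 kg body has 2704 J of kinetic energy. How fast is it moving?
v = √(2·KE/m) = √(2·2704/32) = 13.0 m/s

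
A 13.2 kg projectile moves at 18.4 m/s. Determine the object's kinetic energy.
KE = ½mv² = ½(13.2)(18.4)² = 2234 J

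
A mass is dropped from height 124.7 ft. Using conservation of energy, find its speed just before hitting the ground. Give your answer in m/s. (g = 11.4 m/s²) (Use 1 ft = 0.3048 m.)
Convert to SI: h = 38.0086 m
mgh = ½mv² ⇒ v = √(2gh) = √(2·11.4·38.0086) = 29.44 m/s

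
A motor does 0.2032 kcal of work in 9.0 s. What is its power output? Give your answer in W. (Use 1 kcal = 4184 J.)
Convert to SI: W = 850.189 J, t = 9.0 s
P = W/t = 850.189/9.0 = 94.47 W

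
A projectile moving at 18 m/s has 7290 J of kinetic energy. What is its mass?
m = 2·KE/v² = 2·7290/(18)² = 45.0 kg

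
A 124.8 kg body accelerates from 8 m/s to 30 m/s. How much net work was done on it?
W = ΔKE = ½m(v₂² − v₁²) = ½(124.8)(30² − 8²) = 52166.4 J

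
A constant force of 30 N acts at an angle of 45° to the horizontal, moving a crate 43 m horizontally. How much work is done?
W = F·d·cosθ = (30)(43)cos(45°) = 912.2 J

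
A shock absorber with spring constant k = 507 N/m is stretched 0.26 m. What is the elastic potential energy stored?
PE = ½kx² = ½(507)(0.26)² = 17.14 J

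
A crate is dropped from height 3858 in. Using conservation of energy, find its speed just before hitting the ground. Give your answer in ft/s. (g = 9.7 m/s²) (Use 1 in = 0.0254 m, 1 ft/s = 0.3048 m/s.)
Convert to SI: h = 97.9932 m
mgh = ½mv² ⇒ v = √(2gh) = √(2·9.7·97.9932) = 43.6012 m/s = 143.0 ft/s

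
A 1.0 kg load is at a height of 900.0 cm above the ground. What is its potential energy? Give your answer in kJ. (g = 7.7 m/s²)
Convert to SI: m = 1.0 kg, h = 9.0 m
PE = mgh = (1.0)(7.7)(9.0) = 69.3 J = 0.0693 kJ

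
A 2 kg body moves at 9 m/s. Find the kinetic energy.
KE = ½mv² = ½(2)(9)² = 81.0 J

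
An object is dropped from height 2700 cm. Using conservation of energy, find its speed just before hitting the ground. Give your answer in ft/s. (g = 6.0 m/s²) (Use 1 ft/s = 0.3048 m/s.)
Convert to SI: h = 27.0 m
mgh = ½mv² ⇒ v = √(2gh) = √(2·6.0·27.0) = 18.0 m/s = 59.06 ft/s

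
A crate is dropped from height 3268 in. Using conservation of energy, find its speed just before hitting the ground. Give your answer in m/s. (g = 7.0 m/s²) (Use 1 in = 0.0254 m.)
Convert to SI: h = 83.0072 m
mgh = ½mv² ⇒ v = √(2gh) = √(2·7.0·83.0072) = 34.09 m/s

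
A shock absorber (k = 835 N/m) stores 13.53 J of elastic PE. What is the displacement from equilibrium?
x = √(2·PE/k) = √(2·13.53/835) = 0.18 m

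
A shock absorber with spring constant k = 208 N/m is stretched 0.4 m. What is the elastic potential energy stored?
PE = ½kx² = ½(208)(0.4)² = 16.64 J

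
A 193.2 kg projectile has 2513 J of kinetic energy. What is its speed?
v = √(2·KE/m) = √(2·2513/193.2) = 5.1 m/s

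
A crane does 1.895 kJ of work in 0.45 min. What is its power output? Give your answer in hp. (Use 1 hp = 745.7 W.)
Convert to SI: W = 1895.0 J, t = 27.0 s
P = W/t = 1895.0/27.0 = 70.1852 W = 0.09412 hp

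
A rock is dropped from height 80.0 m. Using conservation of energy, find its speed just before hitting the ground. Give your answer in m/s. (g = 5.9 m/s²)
mgh = ½mv² ⇒ v = √(2gh) = √(2·5.9·80.0) = 30.72 m/s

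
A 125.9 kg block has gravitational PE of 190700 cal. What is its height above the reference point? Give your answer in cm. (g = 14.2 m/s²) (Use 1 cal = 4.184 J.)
Convert to SI: m = 125.9 kg, PE = 797889 J
h = PE/(mg) = 797889/(125.9·14.2) = 446.301 m = 44630 cm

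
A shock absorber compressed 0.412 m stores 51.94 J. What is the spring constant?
k = 2·PE/x² = 2·51.94/(0.412)² = 612.0 N/m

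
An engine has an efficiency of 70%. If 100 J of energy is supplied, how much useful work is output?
W_out = η·W_in = 0.7·100 = 70.0 J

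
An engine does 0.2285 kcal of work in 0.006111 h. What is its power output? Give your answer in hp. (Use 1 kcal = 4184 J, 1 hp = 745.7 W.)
Convert to SI: W = 956.044 J, t = 21.9996 s
P = W/t = 956.044/21.9996 = 43.4573 W = 0.05828 hp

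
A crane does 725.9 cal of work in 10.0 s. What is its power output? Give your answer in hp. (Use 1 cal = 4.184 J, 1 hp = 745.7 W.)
Convert to SI: W = 3037.17 J, t = 10.0 s
P = W/t = 3037.17/10.0 = 303.717 W = 0.4073 hp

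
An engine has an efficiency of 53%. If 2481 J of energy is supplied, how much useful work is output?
W_out = η·W_in = 0.53·2481 = 1314.93 J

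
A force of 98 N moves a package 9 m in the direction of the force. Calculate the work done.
W = F·d = (98)(9) = 882.0 J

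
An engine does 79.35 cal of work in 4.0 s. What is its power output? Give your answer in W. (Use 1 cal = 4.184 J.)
Convert to SI: W = 332.0 J, t = 4.0 s
P = W/t = 332.0/4.0 = 83.0 W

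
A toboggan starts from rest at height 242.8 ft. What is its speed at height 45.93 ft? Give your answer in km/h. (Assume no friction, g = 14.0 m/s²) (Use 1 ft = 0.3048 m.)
Convert to SI: h₁−h₂ = 60.006 m
mgh₁ = mgh₂ + ½mv² ⇒ v = √(2g(h₁−h₂)) = √(2·14.0·60.006) = 40.9898 m/s = 147.6 km/h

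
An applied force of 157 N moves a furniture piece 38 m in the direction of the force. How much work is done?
W = F·d = (157)(38) = 5966 J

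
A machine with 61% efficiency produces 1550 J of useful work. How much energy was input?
W_in = W_out/η = 1550/0.61 = 2541 J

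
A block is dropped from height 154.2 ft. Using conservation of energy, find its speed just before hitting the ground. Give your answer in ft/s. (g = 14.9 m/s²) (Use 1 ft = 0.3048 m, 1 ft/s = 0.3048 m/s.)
Convert to SI: h = 47.0002 m
mgh = ½mv² ⇒ v = √(2gh) = √(2·14.9·47.0002) = 37.4247 m/s = 122.8 ft/s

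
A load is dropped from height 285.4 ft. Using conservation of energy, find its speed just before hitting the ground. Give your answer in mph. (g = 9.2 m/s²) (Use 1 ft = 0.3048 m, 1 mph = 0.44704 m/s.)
Convert to SI: h = 86.9899 m
mgh = ½mv² ⇒ v = √(2gh) = √(2·9.2·86.9899) = 40.0077 m/s = 89.49 mph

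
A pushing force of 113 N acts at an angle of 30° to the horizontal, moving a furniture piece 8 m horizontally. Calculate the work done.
W = F·d·cosθ = (113)(8)cos(30°) = 782.9 J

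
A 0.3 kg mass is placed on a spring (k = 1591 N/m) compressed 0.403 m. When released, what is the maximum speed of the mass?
½kx² = ½mv² ⇒ v = x√(k/m) = (0.403)√(1591/0.3) = 29.35 m/s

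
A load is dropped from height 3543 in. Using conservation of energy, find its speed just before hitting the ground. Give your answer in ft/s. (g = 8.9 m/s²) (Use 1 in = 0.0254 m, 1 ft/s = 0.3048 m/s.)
Convert to SI: h = 89.9922 m
mgh = ½mv² ⇒ v = √(2gh) = √(2·8.9·89.9922) = 40.0233 m/s = 131.3 ft/s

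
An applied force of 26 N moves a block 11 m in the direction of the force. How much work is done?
W = F·d = (26)(11) = 286.0 J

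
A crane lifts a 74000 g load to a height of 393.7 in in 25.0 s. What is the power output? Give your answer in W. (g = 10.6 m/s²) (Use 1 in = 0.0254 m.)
Convert to SI: m = 74.0 kg, h = 9.99998 m, t = 25.0 s
P = mgh/t = (74.0)(10.6)(9.99998)/25.0 = 313.8 W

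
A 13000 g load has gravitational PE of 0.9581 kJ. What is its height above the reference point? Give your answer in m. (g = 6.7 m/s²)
Convert to SI: m = 13.0 kg, PE = 958.1 J
h = PE/(mg) = 958.1/(13.0·6.7) = 11.0 m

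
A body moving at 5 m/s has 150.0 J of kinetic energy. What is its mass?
m = 2·KE/v² = 2·150.0/(5)² = 12.0 kg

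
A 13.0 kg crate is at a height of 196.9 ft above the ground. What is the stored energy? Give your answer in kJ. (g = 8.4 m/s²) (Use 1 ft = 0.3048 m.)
Convert to SI: m = 13.0 kg, h = 60.0151 m
PE = mgh = (13.0)(8.4)(60.0151) = 6553.65 J = 6.554 kJ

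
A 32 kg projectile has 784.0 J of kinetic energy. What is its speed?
v = √(2·KE/m) = √(2·784.0/32) = 7.0 m/s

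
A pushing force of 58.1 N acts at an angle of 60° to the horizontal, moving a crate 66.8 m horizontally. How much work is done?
W = F·d·cosθ = (58.1)(66.8)cos(60°) = 1941 J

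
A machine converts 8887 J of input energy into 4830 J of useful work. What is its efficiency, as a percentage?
η = W_out/W_in = 4830/8887 = 54.35%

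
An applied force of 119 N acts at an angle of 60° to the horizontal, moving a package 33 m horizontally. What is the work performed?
W = F·d·cosθ = (119)(33)cos(60°) = 1964 J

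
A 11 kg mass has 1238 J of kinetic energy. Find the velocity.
v = √(2·KE/m) = √(2·1238/11) = 15.0 m/s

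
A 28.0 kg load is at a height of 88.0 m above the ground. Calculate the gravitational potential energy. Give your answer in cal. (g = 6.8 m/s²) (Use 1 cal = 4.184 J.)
PE = mgh = (28.0)(6.8)(88.0) = 16755.2 J = 4005 cal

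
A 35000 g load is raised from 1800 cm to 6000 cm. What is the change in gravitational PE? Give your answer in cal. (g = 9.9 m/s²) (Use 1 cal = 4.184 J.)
Convert to SI: m = 35.0 kg, Δh = 42.0 m
ΔPE = mgΔh = (35.0)(9.9)(42.0) = 14553.0 J = 3478 cal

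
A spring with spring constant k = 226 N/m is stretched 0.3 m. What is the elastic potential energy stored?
PE = ½kx² = ½(226)(0.3)² = 10.17 J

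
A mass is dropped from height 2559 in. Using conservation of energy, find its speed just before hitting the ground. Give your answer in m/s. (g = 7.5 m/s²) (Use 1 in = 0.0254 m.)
Convert to SI: h = 64.9986 m
mgh = ½mv² ⇒ v = √(2gh) = √(2·7.5·64.9986) = 31.22 m/s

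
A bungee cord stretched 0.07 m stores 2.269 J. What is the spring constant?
k = 2·PE/x² = 2·2.269/(0.07)² = 926.1 N/m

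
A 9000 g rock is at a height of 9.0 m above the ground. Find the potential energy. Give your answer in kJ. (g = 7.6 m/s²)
Convert to SI: m = 9.0 kg, h = 9.0 m
PE = mgh = (9.0)(7.6)(9.0) = 615.6 J = 0.6156 kJ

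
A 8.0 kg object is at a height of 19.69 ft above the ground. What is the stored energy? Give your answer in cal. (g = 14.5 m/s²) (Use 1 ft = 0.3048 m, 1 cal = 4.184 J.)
Convert to SI: m = 8.0 kg, h = 6.00151 m
PE = mgh = (8.0)(14.5)(6.00151) = 696.175 J = 166.4 cal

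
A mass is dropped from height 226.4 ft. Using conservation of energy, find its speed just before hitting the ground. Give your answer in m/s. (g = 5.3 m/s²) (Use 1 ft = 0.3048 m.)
Convert to SI: h = 69.0067 m
mgh = ½mv² ⇒ v = √(2gh) = √(2·5.3·69.0067) = 27.05 m/s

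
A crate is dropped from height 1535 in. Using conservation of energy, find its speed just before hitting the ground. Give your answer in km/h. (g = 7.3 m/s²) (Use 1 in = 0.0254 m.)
Convert to SI: h = 38.989 m
mgh = ½mv² ⇒ v = √(2gh) = √(2·7.3·38.989) = 23.8587 m/s = 85.89 km/h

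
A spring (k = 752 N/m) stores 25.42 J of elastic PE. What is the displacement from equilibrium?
x = √(2·PE/k) = √(2·25.42/752) = 0.26 m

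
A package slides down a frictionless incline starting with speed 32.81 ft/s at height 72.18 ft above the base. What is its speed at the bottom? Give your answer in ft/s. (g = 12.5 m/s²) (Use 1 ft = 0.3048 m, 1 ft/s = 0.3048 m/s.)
Convert to SI: v₀ = 10.0005 m/s, h = 22.0005 m
½mv₀² + mgh = ½mv² ⇒ v = √(v₀² + 2gh) = √(10.0005² + 2·12.5·22.0005) = 25.4955 m/s = 83.65 ft/s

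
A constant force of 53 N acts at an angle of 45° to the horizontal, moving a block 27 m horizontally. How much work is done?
W = F·d·cosθ = (53)(27)cos(45°) = 1012 J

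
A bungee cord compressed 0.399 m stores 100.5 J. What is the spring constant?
k = 2·PE/x² = 2·100.5/(0.399)² = 1263 N/m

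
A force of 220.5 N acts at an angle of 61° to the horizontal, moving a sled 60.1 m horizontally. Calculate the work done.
W = F·d·cosθ = (220.5)(60.1)cos(61°) = 6425 J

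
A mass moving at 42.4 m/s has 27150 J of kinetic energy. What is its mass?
m = 2·KE/v² = 2·27150/(42.4)² = 30.2 kg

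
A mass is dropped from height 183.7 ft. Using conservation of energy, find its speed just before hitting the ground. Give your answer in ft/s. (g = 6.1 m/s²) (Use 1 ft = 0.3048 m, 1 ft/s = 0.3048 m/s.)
Convert to SI: h = 55.9918 m
mgh = ½mv² ⇒ v = √(2gh) = √(2·6.1·55.9918) = 26.1362 m/s = 85.75 ft/s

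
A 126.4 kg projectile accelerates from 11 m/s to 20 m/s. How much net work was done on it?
W = ΔKE = ½m(v₂² − v₁²) = ½(126.4)(20² − 11²) = 17632.8 J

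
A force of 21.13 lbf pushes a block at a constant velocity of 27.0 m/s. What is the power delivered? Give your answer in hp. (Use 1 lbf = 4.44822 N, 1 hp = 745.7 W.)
Convert to SI: F = 93.9909 N, v = 27.0 m/s
P = Fv = (93.9909)(27.0) = 2537.75 W = 3.403 hp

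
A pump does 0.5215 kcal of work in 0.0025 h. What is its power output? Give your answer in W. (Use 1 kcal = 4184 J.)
Convert to SI: W = 2181.96 J, t = 9.0 s
P = W/t = 2181.96/9.0 = 242.4 W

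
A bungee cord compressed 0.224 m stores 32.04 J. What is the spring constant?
k = 2·PE/x² = 2·32.04/(0.224)² = 1277 N/m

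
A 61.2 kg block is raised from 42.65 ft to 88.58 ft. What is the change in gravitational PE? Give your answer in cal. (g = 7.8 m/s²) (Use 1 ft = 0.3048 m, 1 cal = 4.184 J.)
Convert to SI: m = 61.2 kg, Δh = 13.9995 m
ΔPE = mgΔh = (61.2)(7.8)(13.9995) = 6682.78 J = 1597 cal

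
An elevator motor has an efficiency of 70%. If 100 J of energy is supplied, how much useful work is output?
W_out = η·W_in = 0.7·100 = 70.0 J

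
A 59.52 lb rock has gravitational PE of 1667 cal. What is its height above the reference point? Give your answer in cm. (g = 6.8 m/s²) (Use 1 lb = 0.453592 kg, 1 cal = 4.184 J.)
Convert to SI: m = 26.9978 kg, PE = 6974.73 J
h = PE/(mg) = 6974.73/(26.9978·6.8) = 37.9918 m = 3799 cm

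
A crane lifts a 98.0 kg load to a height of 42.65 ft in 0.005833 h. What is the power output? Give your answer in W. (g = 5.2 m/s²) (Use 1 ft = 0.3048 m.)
Convert to SI: m = 98.0 kg, h = 12.9997 m, t = 20.9988 s
P = mgh/t = (98.0)(5.2)(12.9997)/20.9988 = 315.5 W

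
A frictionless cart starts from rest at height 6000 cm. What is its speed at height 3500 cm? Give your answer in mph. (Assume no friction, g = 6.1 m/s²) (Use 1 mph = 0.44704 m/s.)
Convert to SI: h₁−h₂ = 25.0 m
mgh₁ = mgh₂ + ½mv² ⇒ v = √(2g(h₁−h₂)) = √(2·6.1·25.0) = 17.4642 m/s = 39.07 mph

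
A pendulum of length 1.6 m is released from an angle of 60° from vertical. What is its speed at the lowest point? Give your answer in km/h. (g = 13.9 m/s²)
h = L(1 − cosθ) = 1.6(1 − cos60°) = 0.8 m
v = √(2gh) = √(2·13.9·0.8) = 4.71593 m/s = 16.98 km/h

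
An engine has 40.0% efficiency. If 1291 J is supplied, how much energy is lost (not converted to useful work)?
W_lost = W_in(1 − η) = 1291·(1 − 0.4) = 774.6 J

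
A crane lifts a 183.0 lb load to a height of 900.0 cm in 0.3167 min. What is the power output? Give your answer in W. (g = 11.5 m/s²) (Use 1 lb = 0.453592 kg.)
Convert to SI: m = 83.0073 kg, h = 9.0 m, t = 19.002 s
P = mgh/t = (83.0073)(11.5)(9.0)/19.002 = 452.1 W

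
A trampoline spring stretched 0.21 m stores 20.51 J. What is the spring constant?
k = 2·PE/x² = 2·20.51/(0.21)² = 930.2 N/m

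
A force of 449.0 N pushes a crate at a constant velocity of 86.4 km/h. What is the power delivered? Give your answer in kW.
Convert to SI: F = 449.0 N, v = 24.0 m/s
P = Fv = (449.0)(24.0) = 10776.0 W = 10.78 kW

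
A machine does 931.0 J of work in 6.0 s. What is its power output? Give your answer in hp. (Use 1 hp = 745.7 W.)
P = W/t = 931.0/6.0 = 155.167 W = 0.2081 hp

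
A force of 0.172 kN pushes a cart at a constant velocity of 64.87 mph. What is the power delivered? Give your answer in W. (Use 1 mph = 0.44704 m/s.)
Convert to SI: F = 172.0 N, v = 28.9995 m/s
P = Fv = (172.0)(28.9995) = 4988 W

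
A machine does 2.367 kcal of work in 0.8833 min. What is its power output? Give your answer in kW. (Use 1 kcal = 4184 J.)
Convert to SI: W = 9903.53 J, t = 52.998 s
P = W/t = 9903.53/52.998 = 186.866 W = 0.1869 kW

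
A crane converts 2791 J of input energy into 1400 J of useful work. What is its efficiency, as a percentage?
η = W_out/W_in = 1400/2791 = 50.16%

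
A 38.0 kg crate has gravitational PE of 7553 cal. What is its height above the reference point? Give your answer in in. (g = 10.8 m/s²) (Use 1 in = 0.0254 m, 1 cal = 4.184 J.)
Convert to SI: m = 38.0 kg, PE = 31601.8 J
h = PE/(mg) = 31601.8/(38.0·10.8) = 77.0023 m = 3032 in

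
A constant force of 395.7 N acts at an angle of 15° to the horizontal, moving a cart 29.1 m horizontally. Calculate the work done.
W = F·d·cosθ = (395.7)(29.1)cos(15°) = 11120 J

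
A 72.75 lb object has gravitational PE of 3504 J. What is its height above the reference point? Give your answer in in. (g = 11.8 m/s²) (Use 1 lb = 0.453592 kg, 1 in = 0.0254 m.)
Convert to SI: m = 32.9988 kg, PE = 3504.0 J
h = PE/(mg) = 3504.0/(32.9988·11.8) = 8.99878 m = 354.3 in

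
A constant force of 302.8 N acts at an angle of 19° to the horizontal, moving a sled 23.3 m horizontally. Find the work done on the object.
W = F·d·cosθ = (302.8)(23.3)cos(19°) = 6671 J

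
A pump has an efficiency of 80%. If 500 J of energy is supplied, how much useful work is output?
W_out = η·W_in = 0.8·500 = 400.0 J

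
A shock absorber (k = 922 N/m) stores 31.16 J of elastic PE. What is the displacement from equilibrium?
x = √(2·PE/k) = √(2·31.16/922) = 0.26 m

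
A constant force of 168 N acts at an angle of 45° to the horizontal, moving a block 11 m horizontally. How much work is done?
W = F·d·cosθ = (168)(11)cos(45°) = 1307 J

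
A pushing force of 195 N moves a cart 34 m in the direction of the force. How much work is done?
W = F·d = (195)(34) = 6630 J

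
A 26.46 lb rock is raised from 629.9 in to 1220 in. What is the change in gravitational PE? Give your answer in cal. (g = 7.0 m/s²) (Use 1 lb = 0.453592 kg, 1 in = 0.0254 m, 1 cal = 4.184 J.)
Convert to SI: m = 12.002 kg, Δh = 14.9885 m
ΔPE = mgΔh = (12.002)(7.0)(14.9885) = 1259.25 J = 301.0 cal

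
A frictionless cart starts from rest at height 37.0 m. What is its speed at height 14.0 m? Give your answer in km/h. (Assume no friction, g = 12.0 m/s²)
mgh₁ = mgh₂ + ½mv² ⇒ v = √(2g(h₁−h₂)) = √(2·12.0·23.0) = 23.4947 m/s = 84.58 km/h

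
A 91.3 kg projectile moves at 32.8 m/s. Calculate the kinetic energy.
KE = ½mv² = ½(91.3)(32.8)² = 49110 J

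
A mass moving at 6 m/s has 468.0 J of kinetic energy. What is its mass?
m = 2·KE/v² = 2·468.0/(6)² = 26.0 kg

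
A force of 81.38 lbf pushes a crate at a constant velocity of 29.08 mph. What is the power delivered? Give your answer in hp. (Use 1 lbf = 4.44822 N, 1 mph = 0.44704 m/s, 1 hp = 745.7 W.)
Convert to SI: F = 361.996 N, v = 12.9999 m/s
P = Fv = (361.996)(12.9999) = 4705.92 W = 6.311 hp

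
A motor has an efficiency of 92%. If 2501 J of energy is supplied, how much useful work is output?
W_out = η·W_in = 0.92·2501 = 2300.92 J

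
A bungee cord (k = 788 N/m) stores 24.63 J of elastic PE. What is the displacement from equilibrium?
x = √(2·PE/k) = √(2·24.63/788) = 0.25 m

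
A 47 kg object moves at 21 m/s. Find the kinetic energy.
KE = ½mv² = ½(47)(21)² = 10363.5 J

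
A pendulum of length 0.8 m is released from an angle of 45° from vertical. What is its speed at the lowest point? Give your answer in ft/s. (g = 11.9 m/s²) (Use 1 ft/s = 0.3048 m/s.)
h = L(1 − cosθ) = 0.8(1 − cos45°) = 0.234315 m
v = √(2gh) = √(2·11.9·0.234315) = 2.3615 m/s = 7.748 ft/s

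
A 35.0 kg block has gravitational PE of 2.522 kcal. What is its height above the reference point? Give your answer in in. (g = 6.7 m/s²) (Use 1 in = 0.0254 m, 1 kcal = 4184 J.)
Convert to SI: m = 35.0 kg, PE = 10552.0 J
h = PE/(mg) = 10552.0/(35.0·6.7) = 44.9981 m = 1772 in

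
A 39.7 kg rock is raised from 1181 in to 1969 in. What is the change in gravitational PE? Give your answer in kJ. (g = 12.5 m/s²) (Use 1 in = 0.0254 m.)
Convert to SI: m = 39.7 kg, Δh = 20.0152 m
ΔPE = mgΔh = (39.7)(12.5)(20.0152) = 9932.54 J = 9.933 kJ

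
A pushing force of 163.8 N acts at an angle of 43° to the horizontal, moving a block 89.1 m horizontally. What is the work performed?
W = F·d·cosθ = (163.8)(89.1)cos(43°) = 10670 J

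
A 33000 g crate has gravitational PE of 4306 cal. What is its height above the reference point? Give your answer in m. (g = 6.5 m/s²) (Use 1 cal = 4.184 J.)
Convert to SI: m = 33.0 kg, PE = 18016.3 J
h = PE/(mg) = 18016.3/(33.0·6.5) = 83.99 m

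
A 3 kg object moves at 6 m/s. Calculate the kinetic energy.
KE = ½mv² = ½(3)(6)² = 54.0 J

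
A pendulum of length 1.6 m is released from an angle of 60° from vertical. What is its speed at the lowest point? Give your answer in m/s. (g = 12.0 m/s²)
h = L(1 − cosθ) = 1.6(1 − cos60°) = 0.8 m
v = √(2gh) = √(2·12.0·0.8) = 4.382 m/s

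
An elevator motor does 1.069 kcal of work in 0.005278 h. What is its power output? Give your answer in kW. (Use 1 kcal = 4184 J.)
Convert to SI: W = 4472.7 J, t = 19.0008 s
P = W/t = 4472.7/19.0008 = 235.395 W = 0.2354 kW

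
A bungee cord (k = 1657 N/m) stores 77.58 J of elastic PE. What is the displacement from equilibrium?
x = √(2·PE/k) = √(2·77.58/1657) = 0.306 m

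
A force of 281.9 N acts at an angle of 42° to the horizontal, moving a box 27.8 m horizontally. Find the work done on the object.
W = F·d·cosθ = (281.9)(27.8)cos(42°) = 5824 J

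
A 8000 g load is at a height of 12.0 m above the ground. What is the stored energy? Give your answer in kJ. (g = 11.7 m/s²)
Convert to SI: m = 8.0 kg, h = 12.0 m
PE = mgh = (8.0)(11.7)(12.0) = 1123.2 J = 1.123 kJ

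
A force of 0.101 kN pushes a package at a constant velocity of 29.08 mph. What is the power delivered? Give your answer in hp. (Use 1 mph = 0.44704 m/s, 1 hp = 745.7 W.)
Convert to SI: F = 101.0 N, v = 12.9999 m/s
P = Fv = (101.0)(12.9999) = 1312.99 W = 1.761 hp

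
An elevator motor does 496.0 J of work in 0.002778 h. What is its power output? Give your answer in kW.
Convert to SI: W = 496.0 J, t = 10.0008 s
P = W/t = 496.0/10.0008 = 49.596 W = 0.0496 kW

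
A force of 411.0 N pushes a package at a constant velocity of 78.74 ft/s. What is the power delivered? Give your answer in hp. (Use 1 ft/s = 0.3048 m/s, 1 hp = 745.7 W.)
Convert to SI: F = 411.0 N, v = 24.0 m/s
P = Fv = (411.0)(24.0) = 9863.98 W = 13.23 hp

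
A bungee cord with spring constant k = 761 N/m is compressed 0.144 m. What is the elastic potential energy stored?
PE = ½kx² = ½(761)(0.144)² = 7.89 J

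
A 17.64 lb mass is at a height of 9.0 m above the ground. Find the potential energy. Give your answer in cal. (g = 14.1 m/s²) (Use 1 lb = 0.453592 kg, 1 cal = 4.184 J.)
Convert to SI: m = 8.00136 kg, h = 9.0 m
PE = mgh = (8.00136)(14.1)(9.0) = 1015.37 J = 242.7 cal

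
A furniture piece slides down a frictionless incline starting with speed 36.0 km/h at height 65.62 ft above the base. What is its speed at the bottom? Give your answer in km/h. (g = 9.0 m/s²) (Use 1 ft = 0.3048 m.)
Convert to SI: v₀ = 10.0 m/s, h = 20.001 m
½mv₀² + mgh = ½mv² ⇒ v = √(v₀² + 2gh) = √(10.0² + 2·9.0·20.001) = 21.448 m/s = 77.21 km/h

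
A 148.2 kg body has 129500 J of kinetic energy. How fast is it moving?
v = √(2·KE/m) = √(2·129500/148.2) = 41.8 m/s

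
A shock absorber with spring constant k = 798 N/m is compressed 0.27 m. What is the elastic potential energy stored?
PE = ½kx² = ½(798)(0.27)² = 29.09 J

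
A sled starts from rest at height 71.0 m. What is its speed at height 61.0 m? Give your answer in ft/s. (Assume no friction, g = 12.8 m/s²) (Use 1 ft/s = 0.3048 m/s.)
mgh₁ = mgh₂ + ½mv² ⇒ v = √(2g(h₁−h₂)) = √(2·12.8·10.0) = 16.0 m/s = 52.49 ft/s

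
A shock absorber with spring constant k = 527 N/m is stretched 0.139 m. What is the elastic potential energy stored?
PE = ½kx² = ½(527)(0.139)² = 5.091 J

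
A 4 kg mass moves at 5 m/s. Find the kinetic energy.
KE = ½mv² = ½(4)(5)² = 50.0 J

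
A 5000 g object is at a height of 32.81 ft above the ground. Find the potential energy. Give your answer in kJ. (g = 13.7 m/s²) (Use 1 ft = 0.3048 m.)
Convert to SI: m = 5.0 kg, h = 10.0005 m
PE = mgh = (5.0)(13.7)(10.0005) = 685.033 J = 0.685 kJ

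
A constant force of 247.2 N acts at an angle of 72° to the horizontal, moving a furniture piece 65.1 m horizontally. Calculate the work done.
W = F·d·cosθ = (247.2)(65.1)cos(72°) = 4973 J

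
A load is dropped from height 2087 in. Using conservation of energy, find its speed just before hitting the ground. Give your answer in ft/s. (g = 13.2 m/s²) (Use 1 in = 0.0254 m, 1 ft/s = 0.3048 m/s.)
Convert to SI: h = 53.0098 m
mgh = ½mv² ⇒ v = √(2gh) = √(2·13.2·53.0098) = 37.4093 m/s = 122.7 ft/s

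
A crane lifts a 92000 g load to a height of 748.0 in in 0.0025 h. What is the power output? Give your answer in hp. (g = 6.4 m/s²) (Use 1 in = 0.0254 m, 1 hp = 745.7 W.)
Convert to SI: m = 92.0 kg, h = 18.9992 m, t = 9.0 s
P = mgh/t = (92.0)(6.4)(18.9992)/9.0 = 1242.97 W = 1.667 hp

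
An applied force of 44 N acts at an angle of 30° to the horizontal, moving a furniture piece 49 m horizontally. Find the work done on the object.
W = F·d·cosθ = (44)(49)cos(30°) = 1867 J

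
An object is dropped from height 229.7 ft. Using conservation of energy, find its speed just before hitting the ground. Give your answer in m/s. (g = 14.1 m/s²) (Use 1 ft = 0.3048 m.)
Convert to SI: h = 70.0126 m
mgh = ½mv² ⇒ v = √(2gh) = √(2·14.1·70.0126) = 44.43 m/s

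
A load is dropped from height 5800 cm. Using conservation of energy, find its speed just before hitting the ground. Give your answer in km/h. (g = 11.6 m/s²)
Convert to SI: h = 58.0 m
mgh = ½mv² ⇒ v = √(2gh) = √(2·11.6·58.0) = 36.6824 m/s = 132.1 km/h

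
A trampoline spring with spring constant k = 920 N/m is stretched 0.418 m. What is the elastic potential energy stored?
PE = ½kx² = ½(920)(0.418)² = 80.37 J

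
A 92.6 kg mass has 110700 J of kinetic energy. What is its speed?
v = √(2·KE/m) = √(2·110700/92.6) = 48.9 m/s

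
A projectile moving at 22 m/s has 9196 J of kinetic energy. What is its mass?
m = 2·KE/v² = 2·9196/(22)² = 38.0 kg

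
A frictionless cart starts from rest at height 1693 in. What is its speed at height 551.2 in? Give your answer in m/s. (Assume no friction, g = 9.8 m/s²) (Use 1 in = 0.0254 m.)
Convert to SI: h₁−h₂ = 29.0017 m
mgh₁ = mgh₂ + ½mv² ⇒ v = √(2g(h₁−h₂)) = √(2·9.8·29.0017) = 23.84 m/s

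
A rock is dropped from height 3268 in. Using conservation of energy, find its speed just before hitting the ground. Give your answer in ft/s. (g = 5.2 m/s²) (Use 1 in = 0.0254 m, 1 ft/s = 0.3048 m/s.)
Convert to SI: h = 83.0072 m
mgh = ½mv² ⇒ v = √(2gh) = √(2·5.2·83.0072) = 29.3815 m/s = 96.4 ft/s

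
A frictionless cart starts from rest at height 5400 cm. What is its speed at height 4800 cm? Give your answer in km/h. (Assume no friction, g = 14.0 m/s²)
Convert to SI: h₁−h₂ = 6.0 m
mgh₁ = mgh₂ + ½mv² ⇒ v = √(2g(h₁−h₂)) = √(2·14.0·6.0) = 12.9615 m/s = 46.66 km/h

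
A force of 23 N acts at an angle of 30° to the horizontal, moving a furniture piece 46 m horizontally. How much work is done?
W = F·d·cosθ = (23)(46)cos(30°) = 916.3 J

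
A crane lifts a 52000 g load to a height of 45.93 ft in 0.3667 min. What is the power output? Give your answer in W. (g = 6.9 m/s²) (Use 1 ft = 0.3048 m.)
Convert to SI: m = 52.0 kg, h = 13.9995 m, t = 22.002 s
P = mgh/t = (52.0)(6.9)(13.9995)/22.002 = 228.3 W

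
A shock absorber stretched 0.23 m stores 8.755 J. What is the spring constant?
k = 2·PE/x² = 2·8.755/(0.23)² = 331.0 N/m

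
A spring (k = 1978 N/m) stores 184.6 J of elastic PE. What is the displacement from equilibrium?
x = √(2·PE/k) = √(2·184.6/1978) = 0.432 m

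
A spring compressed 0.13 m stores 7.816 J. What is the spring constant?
k = 2·PE/x² = 2·7.816/(0.13)² = 925.0 N/m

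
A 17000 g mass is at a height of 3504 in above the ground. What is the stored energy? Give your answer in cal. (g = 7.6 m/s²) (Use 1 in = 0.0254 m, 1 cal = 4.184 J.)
Convert to SI: m = 17.0 kg, h = 89.0016 m
PE = mgh = (17.0)(7.6)(89.0016) = 11499.0 J = 2748 cal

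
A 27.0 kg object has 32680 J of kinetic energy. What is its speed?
v = √(2·KE/m) = √(2·32680/27.0) = 49.2 m/s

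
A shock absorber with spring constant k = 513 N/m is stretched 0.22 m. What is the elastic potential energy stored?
PE = ½kx² = ½(513)(0.22)² = 12.41 J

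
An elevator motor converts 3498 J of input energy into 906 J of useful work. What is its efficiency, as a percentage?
η = W_out/W_in = 906/3498 = 25.9%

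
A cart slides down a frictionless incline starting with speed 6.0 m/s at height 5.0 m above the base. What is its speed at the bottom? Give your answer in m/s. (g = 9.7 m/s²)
½mv₀² + mgh = ½mv² ⇒ v = √(v₀² + 2gh) = √(6.0² + 2·9.7·5.0) = 11.53 m/s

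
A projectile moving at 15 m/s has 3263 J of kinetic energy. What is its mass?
m = 2·KE/v² = 2·3263/(15)² = 29.0 kg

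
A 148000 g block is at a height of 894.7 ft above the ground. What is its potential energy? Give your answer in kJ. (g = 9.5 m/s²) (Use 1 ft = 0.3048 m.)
Convert to SI: m = 148.0 kg, h = 272.705 m
PE = mgh = (148.0)(9.5)(272.705) = 383423 J = 383.4 kJ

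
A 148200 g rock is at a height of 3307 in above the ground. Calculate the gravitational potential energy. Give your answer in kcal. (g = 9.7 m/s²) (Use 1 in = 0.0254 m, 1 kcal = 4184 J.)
Convert to SI: m = 148.2 kg, h = 83.9978 m
PE = mgh = (148.2)(9.7)(83.9978) = 120750 J = 28.86 kcal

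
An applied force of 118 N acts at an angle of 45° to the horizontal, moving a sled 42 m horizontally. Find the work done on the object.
W = F·d·cosθ = (118)(42)cos(45°) = 3504 J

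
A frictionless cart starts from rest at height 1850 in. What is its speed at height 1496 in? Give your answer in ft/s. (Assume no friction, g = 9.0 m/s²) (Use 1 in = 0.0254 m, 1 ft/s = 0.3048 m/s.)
Convert to SI: h₁−h₂ = 8.9916 m
mgh₁ = mgh₂ + ½mv² ⇒ v = √(2g(h₁−h₂)) = √(2·9.0·8.9916) = 12.722 m/s = 41.74 ft/s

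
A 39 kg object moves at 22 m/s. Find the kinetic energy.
KE = ½mv² = ½(39)(22)² = 9438.0 J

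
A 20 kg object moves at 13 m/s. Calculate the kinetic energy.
KE = ½mv² = ½(20)(13)² = 1690.0 J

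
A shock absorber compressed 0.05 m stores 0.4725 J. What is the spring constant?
k = 2·PE/x² = 2·0.4725/(0.05)² = 378.0 N/m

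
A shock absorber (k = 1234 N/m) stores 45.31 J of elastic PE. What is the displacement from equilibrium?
x = √(2·PE/k) = √(2·45.31/1234) = 0.271 m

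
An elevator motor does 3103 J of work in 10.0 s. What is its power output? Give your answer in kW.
P = W/t = 3103.0/10.0 = 310.3 W = 0.3103 kW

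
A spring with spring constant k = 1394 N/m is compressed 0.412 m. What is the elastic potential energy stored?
PE = ½kx² = ½(1394)(0.412)² = 118.3 J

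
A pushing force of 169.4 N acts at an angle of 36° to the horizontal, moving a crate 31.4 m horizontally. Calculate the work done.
W = F·d·cosθ = (169.4)(31.4)cos(36°) = 4303 J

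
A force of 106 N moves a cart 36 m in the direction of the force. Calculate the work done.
W = F·d = (106)(36) = 3816 J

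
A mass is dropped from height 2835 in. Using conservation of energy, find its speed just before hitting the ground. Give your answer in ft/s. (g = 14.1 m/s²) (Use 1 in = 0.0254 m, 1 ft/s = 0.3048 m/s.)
Convert to SI: h = 72.009 m
mgh = ½mv² ⇒ v = √(2gh) = √(2·14.1·72.009) = 45.0628 m/s = 147.8 ft/s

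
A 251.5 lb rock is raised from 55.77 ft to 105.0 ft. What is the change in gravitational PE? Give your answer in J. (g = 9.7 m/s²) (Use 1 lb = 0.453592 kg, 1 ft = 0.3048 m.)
Convert to SI: m = 114.078 kg, Δh = 15.0053 m
ΔPE = mgΔh = (114.078)(9.7)(15.0053) = 16600 J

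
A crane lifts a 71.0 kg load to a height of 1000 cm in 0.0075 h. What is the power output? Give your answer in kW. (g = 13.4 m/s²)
Convert to SI: m = 71.0 kg, h = 10.0 m, t = 27.0 s
P = mgh/t = (71.0)(13.4)(10.0)/27.0 = 352.37 W = 0.3524 kW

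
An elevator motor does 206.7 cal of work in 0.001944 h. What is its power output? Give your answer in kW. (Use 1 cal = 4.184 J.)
Convert to SI: W = 864.833 J, t = 6.9984 s
P = W/t = 864.833/6.9984 = 123.576 W = 0.1236 kW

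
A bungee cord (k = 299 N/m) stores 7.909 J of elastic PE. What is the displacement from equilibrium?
x = √(2·PE/k) = √(2·7.909/299) = 0.23 m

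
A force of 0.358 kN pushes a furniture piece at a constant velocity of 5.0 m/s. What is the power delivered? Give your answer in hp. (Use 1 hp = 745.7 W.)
Convert to SI: F = 358.0 N, v = 5.0 m/s
P = Fv = (358.0)(5.0) = 1790.0 W = 2.4 hp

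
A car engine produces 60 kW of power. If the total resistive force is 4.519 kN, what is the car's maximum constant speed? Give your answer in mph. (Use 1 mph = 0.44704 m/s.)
Convert to SI: F = 4519.0 N
P = Fv ⇒ v = P/F = 60000 W/4519.0 N = 13.2773 m/s = 29.7 mph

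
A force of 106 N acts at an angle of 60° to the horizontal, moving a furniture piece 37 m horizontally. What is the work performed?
W = F·d·cosθ = (106)(37)cos(60°) = 1961 J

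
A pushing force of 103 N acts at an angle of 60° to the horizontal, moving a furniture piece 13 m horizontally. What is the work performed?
W = F·d·cosθ = (103)(13)cos(60°) = 669.5 J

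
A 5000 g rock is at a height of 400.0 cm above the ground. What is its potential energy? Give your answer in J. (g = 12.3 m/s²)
Convert to SI: m = 5.0 kg, h = 4.0 m
PE = mgh = (5.0)(12.3)(4.0) = 246.0 J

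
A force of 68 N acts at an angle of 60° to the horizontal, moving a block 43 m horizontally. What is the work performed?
W = F·d·cosθ = (68)(43)cos(60°) = 1462 J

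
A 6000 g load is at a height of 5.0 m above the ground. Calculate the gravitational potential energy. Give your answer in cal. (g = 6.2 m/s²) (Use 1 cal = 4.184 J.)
Convert to SI: m = 6.0 kg, h = 5.0 m
PE = mgh = (6.0)(6.2)(5.0) = 186.0 J = 44.46 cal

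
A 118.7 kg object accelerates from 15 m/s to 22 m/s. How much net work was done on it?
W = ΔKE = ½m(v₂² − v₁²) = ½(118.7)(22² − 15²) = 15371.65 J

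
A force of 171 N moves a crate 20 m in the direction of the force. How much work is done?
W = F·d = (171)(20) = 3420 J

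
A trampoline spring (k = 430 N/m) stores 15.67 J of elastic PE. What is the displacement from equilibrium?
x = √(2·PE/k) = √(2·15.67/430) = 0.27 m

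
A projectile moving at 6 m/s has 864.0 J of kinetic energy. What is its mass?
m = 2·KE/v² = 2·864.0/(6)² = 48.0 kg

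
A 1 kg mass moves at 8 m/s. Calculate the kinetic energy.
KE = ½mv² = ½(1)(8)² = 32.0 J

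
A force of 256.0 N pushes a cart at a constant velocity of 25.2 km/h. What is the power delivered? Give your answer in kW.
Convert to SI: F = 256.0 N, v = 7.0 m/s
P = Fv = (256.0)(7.0) = 1792.0 W = 1.792 kW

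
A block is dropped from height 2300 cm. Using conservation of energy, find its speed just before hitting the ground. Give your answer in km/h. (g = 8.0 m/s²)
Convert to SI: h = 23.0 m
mgh = ½mv² ⇒ v = √(2gh) = √(2·8.0·23.0) = 19.1833 m/s = 69.06 km/h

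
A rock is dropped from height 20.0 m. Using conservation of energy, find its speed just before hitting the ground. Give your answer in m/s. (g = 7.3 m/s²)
mgh = ½mv² ⇒ v = √(2gh) = √(2·7.3·20.0) = 17.09 m/s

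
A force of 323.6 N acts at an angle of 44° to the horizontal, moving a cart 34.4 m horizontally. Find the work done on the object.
W = F·d·cosθ = (323.6)(34.4)cos(44°) = 8008 J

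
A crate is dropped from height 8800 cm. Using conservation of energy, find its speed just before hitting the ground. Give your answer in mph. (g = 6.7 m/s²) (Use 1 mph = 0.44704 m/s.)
Convert to SI: h = 88.0 m
mgh = ½mv² ⇒ v = √(2gh) = √(2·6.7·88.0) = 34.3395 m/s = 76.82 mph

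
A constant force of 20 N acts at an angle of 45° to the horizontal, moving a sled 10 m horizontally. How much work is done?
W = F·d·cosθ = (20)(10)cos(45°) = 141.4 J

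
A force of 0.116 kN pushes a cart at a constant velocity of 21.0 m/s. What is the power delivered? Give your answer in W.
Convert to SI: F = 116.0 N, v = 21.0 m/s
P = Fv = (116.0)(21.0) = 2436 W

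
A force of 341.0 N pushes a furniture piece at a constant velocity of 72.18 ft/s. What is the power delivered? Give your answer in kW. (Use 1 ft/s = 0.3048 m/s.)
Convert to SI: F = 341.0 N, v = 22.0005 m/s
P = Fv = (341.0)(22.0005) = 7502.16 W = 7.502 kW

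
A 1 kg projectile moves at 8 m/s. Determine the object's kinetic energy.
KE = ½mv² = ½(1)(8)² = 32.0 J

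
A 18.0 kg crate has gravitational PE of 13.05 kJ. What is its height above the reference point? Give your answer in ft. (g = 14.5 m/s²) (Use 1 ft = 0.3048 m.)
Convert to SI: m = 18.0 kg, PE = 13050.0 J
h = PE/(mg) = 13050.0/(18.0·14.5) = 50.0 m = 164.0 ft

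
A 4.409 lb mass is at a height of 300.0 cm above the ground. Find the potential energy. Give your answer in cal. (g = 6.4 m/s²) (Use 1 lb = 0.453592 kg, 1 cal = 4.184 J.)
Convert to SI: m = 1.99989 kg, h = 3.0 m
PE = mgh = (1.99989)(6.4)(3.0) = 38.3978 J = 9.177 cal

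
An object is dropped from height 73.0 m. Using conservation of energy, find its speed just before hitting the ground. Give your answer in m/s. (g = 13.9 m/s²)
mgh = ½mv² ⇒ v = √(2gh) = √(2·13.9·73.0) = 45.05 m/s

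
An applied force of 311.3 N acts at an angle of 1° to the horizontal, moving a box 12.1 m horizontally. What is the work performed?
W = F·d·cosθ = (311.3)(12.1)cos(1°) = 3766 J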